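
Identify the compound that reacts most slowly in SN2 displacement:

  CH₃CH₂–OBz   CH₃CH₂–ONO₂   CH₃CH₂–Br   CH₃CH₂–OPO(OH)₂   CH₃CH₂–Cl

Identical carbon frameworks mean the comparison reduces to leaving-group quality.
Rank by basicity of the departing species: weakest base leaves most easily.
CH₃CH₂–Br loses Br⁻: pKₐ(HBr) ≈ -9
CH₃CH₂–Cl loses Cl⁻: pKₐ(HCl) ≈ -7
CH₃CH₂–ONO₂ loses NO₃⁻: pKₐ(HNO₃) ≈ -1.3
CH₃CH₂–OPO(OH)₂ loses H₂PO₄⁻: pKₐ(H₃PO₄) ≈ 2.1
CH₃CH₂–OBz loses PhCOO⁻: pKₐ(C₆H₅COOH) ≈ 4.2

CH₃CH₂–OBz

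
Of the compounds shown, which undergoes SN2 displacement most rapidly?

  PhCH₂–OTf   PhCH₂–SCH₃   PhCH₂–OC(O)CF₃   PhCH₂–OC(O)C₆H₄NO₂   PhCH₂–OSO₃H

PhCH₂–OTf

With the same alkyl group throughout, only the leaving group differentiates the rates.
The more stable X⁻ (or X) is on its own — i.e. the weaker a base it is — the better a leaving group it makes.
PhCH₂–OTf loses OTf⁻: pKₐ(CF₃SO₃H (triflic acid)) ≈ -14
PhCH₂–OSO₃H loses HSO₄⁻: pKₐ(H₂SO₄) ≈ -3
PhCH₂–OC(O)CF₃ loses CF₃COO⁻: pKₐ(CF₃COOH) ≈ 0.2
PhCH₂–OC(O)C₆H₄NO₂ loses p-O₂N–C₆H₄–COO⁻: pKₐ(p-nitrobenzoic acid) ≈ 3.4
PhCH₂–SCH₃ loses RS⁻: pKₐ(RSH (a thiol)) ≈ 10.5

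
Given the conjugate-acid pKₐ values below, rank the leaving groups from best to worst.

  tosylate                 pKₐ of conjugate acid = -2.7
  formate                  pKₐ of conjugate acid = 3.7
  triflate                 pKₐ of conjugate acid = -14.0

Lower conjugate-acid pKₐ ⇒ weaker base ⇒ better leaving group.
Sorting by the given values: triflate (-14.0), tosylate (-2.7), formate (3.7).

triflate > tosylate > formate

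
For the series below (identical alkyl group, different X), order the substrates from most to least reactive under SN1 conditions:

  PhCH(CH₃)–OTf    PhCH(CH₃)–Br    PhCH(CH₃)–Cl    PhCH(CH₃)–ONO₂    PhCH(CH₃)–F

PhCH(CH₃)–OTf > PhCH(CH₃)–Br > PhCH(CH₃)–Cl > PhCH(CH₃)–ONO₂ > PhCH(CH₃)–F

With the same alkyl group throughout, only the leaving group differentiates the rates.
Rank by basicity of the departing species: weakest base leaves most easily.
PhCH(CH₃)–OTf loses OTf⁻: pKₐ(CF₃SO₃H (triflic acid)) ≈ -14
PhCH(CH₃)–Br loses Br⁻: pKₐ(HBr) ≈ -9
PhCH(CH₃)–Cl loses Cl⁻: pKₐ(HCl) ≈ -7
PhCH(CH₃)–ONO₂ loses NO₃⁻: pKₐ(HNO₃) ≈ -1.3
PhCH(CH₃)–F loses F⁻: pKₐ(HF) ≈ 3.2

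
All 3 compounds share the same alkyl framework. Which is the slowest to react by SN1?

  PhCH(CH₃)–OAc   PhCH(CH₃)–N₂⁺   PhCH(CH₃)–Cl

PhCH(CH₃)–OAc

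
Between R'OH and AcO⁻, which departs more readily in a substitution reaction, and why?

R'OH

R'OH is the better leaving group.
pKₐ(R'OH₂⁺) ≈ -2.4 versus pKₐ(CH₃COOH) ≈ 4.8: R'OH is the much weaker base.
Neutral; leaves from a protonated ether (an oxonium ion, R–O(H)R'⁺).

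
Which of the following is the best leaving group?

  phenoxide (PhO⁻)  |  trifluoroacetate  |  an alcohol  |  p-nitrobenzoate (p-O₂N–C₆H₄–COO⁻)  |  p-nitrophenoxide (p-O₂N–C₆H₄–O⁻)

an alcohol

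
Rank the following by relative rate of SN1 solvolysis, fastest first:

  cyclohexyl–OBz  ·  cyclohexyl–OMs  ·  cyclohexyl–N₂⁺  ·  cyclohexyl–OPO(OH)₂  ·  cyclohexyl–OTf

Same R in every case — rank the leaving groups.
Rank by basicity of the departing species: weakest base leaves most easily.
cyclohexyl–N₂⁺ loses N₂: no meaningful conjugate acid; N₂ departs as an exceptionally stable neutral molecule
cyclohexyl–OTf loses OTf⁻: pKₐ(CF₃SO₃H (triflic acid)) ≈ -14
cyclohexyl–OMs loses OMs⁻: pKₐ(CH₃SO₃H (MsOH)) ≈ -1.9
cyclohexyl–OPO(OH)₂ loses H₂PO₄⁻: pKₐ(H₃PO₄) ≈ 2.1
cyclohexyl–OBz loses PhCOO⁻: pKₐ(C₆H₅COOH) ≈ 4.2

cyclohexyl–N₂⁺ > cyclohexyl–OTf > cyclohexyl–OMs > cyclohexyl–OPO(OH)₂ > cyclohexyl–OBz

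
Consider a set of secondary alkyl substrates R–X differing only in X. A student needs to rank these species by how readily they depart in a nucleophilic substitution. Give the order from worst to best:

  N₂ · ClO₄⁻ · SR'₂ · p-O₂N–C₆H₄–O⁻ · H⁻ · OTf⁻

H⁻ < p-O₂N–C₆H₄–O⁻ < SR'₂ < ClO₄⁻ < OTf⁻ < N₂

A good leaving group is a weak base: the lower the pKₐ of its conjugate acid, the more readily it departs.
N₂: no meaningful conjugate acid; N₂ departs as an exceptionally stable neutral molecule
OTf⁻: pKₐ(CF₃SO₃H (triflic acid)) ≈ -14
ClO₄⁻: pKₐ(HClO₄) ≈ -10
SR'₂: pKₐ(R'₂SH⁺) ≈ -7 — neutral; leaves from a sulfonium salt (R–SR'₂⁺)
p-O₂N–C₆H₄–O⁻: pKₐ(p-nitrophenol) ≈ 7.2 — nitro group delocalises the charge; the classic chromogenic LG
H⁻: pKₐ(H₂) ≈ 36 — extremely strong base; leaves only in special hydride-transfer contexts
The question asks for worst first, so the sequence is read in increasing leaving-group ability.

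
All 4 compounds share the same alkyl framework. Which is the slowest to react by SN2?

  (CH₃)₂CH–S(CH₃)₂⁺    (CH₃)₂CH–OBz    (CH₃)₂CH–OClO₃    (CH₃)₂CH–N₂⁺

(CH₃)₂CH–OBz

Same R in every case — rank the leaving groups.
Rank by basicity of the departing species: weakest base leaves most easily.
(CH₃)₂CH–N₂⁺ loses N₂: no meaningful conjugate acid; N₂ departs as an exceptionally stable neutral molecule
(CH₃)₂CH–OClO₃ loses ClO₄⁻: pKₐ(HClO₄) ≈ -10
(CH₃)₂CH–S(CH₃)₂⁺ loses SR'₂: pKₐ(R'₂SH⁺) ≈ -7
(CH₃)₂CH–OBz loses PhCOO⁻: pKₐ(C₆H₅COOH) ≈ 4.2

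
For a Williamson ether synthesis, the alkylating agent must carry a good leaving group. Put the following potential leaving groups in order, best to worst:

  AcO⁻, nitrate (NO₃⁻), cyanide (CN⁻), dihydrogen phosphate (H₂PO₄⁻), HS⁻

nitrate (NO₃⁻): pKₐ(HNO₃) ≈ -1.3
dihydrogen phosphate (H₂PO₄⁻): pKₐ(H₃PO₄) ≈ 2.1
AcO⁻: pKₐ(CH₃COOH) ≈ 4.8
HS⁻: pKₐ(H₂S) ≈ 7
cyanide (CN⁻): pKₐ(HCN) ≈ 9.2

nitrate (NO₃⁻) > dihydrogen phosphate (H₂PO₄⁻) > AcO⁻ > HS⁻ > cyanide (CN⁻)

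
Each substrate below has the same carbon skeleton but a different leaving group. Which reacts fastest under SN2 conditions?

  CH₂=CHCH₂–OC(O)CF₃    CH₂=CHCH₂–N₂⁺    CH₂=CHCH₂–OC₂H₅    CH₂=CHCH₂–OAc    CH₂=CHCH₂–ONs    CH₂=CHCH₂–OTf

With the same alkyl group throughout, only the leaving group differentiates the rates.
Leaving-group ability tracks the stability of the departed species; conjugate-acid pKₐ is the usual yardstick (lower pKₐ → better LG).
CH₂=CHCH₂–N₂⁺ loses N₂: no meaningful conjugate acid; N₂ departs as an exceptionally stable neutral molecule
CH₂=CHCH₂–OTf loses OTf⁻: pKₐ(CF₃SO₃H (triflic acid)) ≈ -14
CH₂=CHCH₂–ONs loses ONs⁻: pKₐ(p-O₂NC₆H₄SO₃H) ≈ -3.5
CH₂=CHCH₂–OC(O)CF₃ loses CF₃COO⁻: pKₐ(CF₃COOH) ≈ 0.2
CH₂=CHCH₂–OAc loses AcO⁻: pKₐ(CH₃COOH) ≈ 4.8
CH₂=CHCH₂–OC₂H₅ loses CH₃CH₂O⁻: pKₐ(CH₃CH₂OH) ≈ 16

CH₂=CHCH₂–N₂⁺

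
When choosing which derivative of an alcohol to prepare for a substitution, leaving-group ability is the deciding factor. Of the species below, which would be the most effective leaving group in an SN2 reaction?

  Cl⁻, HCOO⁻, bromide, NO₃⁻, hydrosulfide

bromide: pKₐ(HBr) ≈ -9
Cl⁻: pKₐ(HCl) ≈ -7
NO₃⁻: pKₐ(HNO₃) ≈ -1.3
HCOO⁻: pKₐ(HCOOH) ≈ 3.8
hydrosulfide: pKₐ(H₂S) ≈ 7

bromide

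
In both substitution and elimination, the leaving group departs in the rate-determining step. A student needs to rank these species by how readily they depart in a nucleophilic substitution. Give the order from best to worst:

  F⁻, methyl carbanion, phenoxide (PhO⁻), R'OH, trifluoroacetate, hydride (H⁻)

Leaving-group ability tracks the stability of the departed species; conjugate-acid pKₐ is the usual yardstick (lower pKₐ → better LG).
R'OH: pKₐ(R'OH₂⁺) ≈ -2.4 — neutral; leaves from a protonated ether (an oxonium ion, R–O(H)R'⁺)
trifluoroacetate: pKₐ(CF₃COOH) ≈ 0.2 — strongly electron-withdrawing CF₃ stabilises the carboxylate
F⁻: pKₐ(HF) ≈ 3.2 — small and strongly basic; the poor halide leaving group
phenoxide (PhO⁻): pKₐ(C₆H₅OH (phenol)) ≈ 10 — resonance into the ring helps, but still a poor LG
hydride (H⁻): pKₐ(H₂) ≈ 36
methyl carbanion: pKₐ(CH₄) ≈ 48 — unstabilised carbanion; the worst conceivable leaving group

R'OH > trifluoroacetate > F⁻ > phenoxide (PhO⁻) > hydride (H⁻) > methyl carbanion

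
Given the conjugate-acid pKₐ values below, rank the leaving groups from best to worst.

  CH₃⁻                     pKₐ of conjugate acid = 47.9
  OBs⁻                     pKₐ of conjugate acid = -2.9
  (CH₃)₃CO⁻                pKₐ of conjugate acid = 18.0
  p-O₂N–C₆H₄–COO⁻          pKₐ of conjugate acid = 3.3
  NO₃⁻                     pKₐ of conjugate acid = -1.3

OBs⁻ > NO₃⁻ > p-O₂N–C₆H₄–COO⁻ > (CH₃)₃CO⁻ > CH₃⁻

Lower conjugate-acid pKₐ ⇒ weaker base ⇒ better leaving group.
Sorting by the given values: OBs⁻ (-2.9), NO₃⁻ (-1.3), p-O₂N–C₆H₄–COO⁻ (3.3), (CH₃)₃CO⁻ (18.0), CH₃⁻ (47.9).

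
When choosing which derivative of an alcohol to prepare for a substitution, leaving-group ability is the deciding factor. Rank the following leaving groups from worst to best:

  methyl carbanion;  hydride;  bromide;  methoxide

bromide: pKₐ(HBr) ≈ -9
methoxide: pKₐ(CH₃OH) ≈ 15.5
hydride: pKₐ(H₂) ≈ 36
methyl carbanion: pKₐ(CH₄) ≈ 48
Reversing gives the worst-to-best order requested.

methyl carbanion < hydride < methoxide < bromide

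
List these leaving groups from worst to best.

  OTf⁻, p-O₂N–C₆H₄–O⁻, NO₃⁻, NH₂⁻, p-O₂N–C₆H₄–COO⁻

A good leaving group is a weak base: the lower the pKₐ of its conjugate acid, the more readily it departs.
OTf⁻: pKₐ(CF₃SO₃H (triflic acid)) ≈ -14
NO₃⁻: pKₐ(HNO₃) ≈ -1.3
p-O₂N–C₆H₄–COO⁻: pKₐ(p-nitrobenzoic acid) ≈ 3.4
p-O₂N–C₆H₄–O⁻: pKₐ(p-nitrophenol) ≈ 7.2
NH₂⁻: pKₐ(NH₃) ≈ 38
Listed from poorest to best leaving group as asked.

NH₂⁻ < p-O₂N–C₆H₄–O⁻ < p-O₂N–C₆H₄–COO⁻ < NO₃⁻ < OTf⁻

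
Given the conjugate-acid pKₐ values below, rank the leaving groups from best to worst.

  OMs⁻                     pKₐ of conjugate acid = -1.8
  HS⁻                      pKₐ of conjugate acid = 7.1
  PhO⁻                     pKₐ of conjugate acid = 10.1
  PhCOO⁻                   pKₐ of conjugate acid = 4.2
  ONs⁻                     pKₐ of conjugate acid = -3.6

Lower conjugate-acid pKₐ ⇒ weaker base ⇒ better leaving group.
Sorting by the given values: ONs⁻ (-3.6), OMs⁻ (-1.8), PhCOO⁻ (4.2), HS⁻ (7.1), PhO⁻ (10.1).

ONs⁻ > OMs⁻ > PhCOO⁻ > HS⁻ > PhO⁻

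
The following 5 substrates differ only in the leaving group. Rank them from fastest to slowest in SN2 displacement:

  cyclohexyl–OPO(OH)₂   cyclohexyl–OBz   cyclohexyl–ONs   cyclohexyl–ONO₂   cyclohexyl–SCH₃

Identical carbon frameworks mean the comparison reduces to leaving-group quality.
Leaving-group ability tracks the stability of the departed species; conjugate-acid pKₐ is the usual yardstick (lower pKₐ → better LG).
cyclohexyl–ONs loses ONs⁻: pKₐ(p-O₂NC₆H₄SO₃H) ≈ -3.5
cyclohexyl–ONO₂ loses NO₃⁻: pKₐ(HNO₃) ≈ -1.3
cyclohexyl–OPO(OH)₂ loses H₂PO₄⁻: pKₐ(H₃PO₄) ≈ 2.1
cyclohexyl–OBz loses PhCOO⁻: pKₐ(C₆H₅COOH) ≈ 4.2
cyclohexyl–SCH₃ loses RS⁻: pKₐ(RSH (a thiol)) ≈ 10.5

cyclohexyl–ONs > cyclohexyl–ONO₂ > cyclohexyl–OPO(OH)₂ > cyclohexyl–OBz > cyclohexyl–SCH₃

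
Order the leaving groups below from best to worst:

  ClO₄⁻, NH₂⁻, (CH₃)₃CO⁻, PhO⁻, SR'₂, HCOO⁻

ClO₄⁻ > SR'₂ > HCOO⁻ > PhO⁻ > (CH₃)₃CO⁻ > NH₂⁻

The more stable X⁻ (or X) is on its own — i.e. the weaker a base it is — the better a leaving group it makes.
ClO₄⁻: pKₐ(HClO₄) ≈ -10
SR'₂: pKₐ(R'₂SH⁺) ≈ -7
HCOO⁻: pKₐ(HCOOH) ≈ 3.8
PhO⁻: pKₐ(C₆H₅OH (phenol)) ≈ 10
(CH₃)₃CO⁻: pKₐ(t-BuOH) ≈ 18
NH₂⁻: pKₐ(NH₃) ≈ 38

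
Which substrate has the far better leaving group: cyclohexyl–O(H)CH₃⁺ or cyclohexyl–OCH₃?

cyclohexyl–O(H)CH₃⁺

From cyclohexyl–OCH₃ the departing group would be CH₃O⁻ (pKₐ(CH₃OH) ≈ 15.5). Strong base; alkoxides do not leave unassisted.
From cyclohexyl–O(H)CH₃⁺ the leaving group is R'OH (pKₐ(R'OH₂⁺) ≈ -2.4). Neutral; leaves from a protonated ether (an oxonium ion, R–O(H)R'⁺).
(In practice cyclohexyl–O(H)CH₃⁺ is made from cyclohexyl–OCH₃ by protonation with concentrated HI, allowing neutral methanol, rather than methoxide, to depart.)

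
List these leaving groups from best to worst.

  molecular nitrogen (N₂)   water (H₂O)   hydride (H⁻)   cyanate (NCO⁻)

molecular nitrogen (N₂) > water (H₂O) > cyanate (NCO⁻) > hydride (H⁻)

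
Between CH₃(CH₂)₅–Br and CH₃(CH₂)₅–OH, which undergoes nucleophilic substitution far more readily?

From CH₃(CH₂)₅–OH the departing group would be OH⁻ (pKₐ(H₂O) ≈ 15.7). Strong base; essentially never leaves without prior activation.
From CH₃(CH₂)₅–Br the leaving group is Br⁻ (pKₐ(HBr) ≈ -9). Weak base; good leaving group.
(In practice CH₃(CH₂)₅–Br is made from CH₃(CH₂)₅–OH by treatment with PBr₃, replacing the hydroxyl with bromide.)

CH₃(CH₂)₅–Br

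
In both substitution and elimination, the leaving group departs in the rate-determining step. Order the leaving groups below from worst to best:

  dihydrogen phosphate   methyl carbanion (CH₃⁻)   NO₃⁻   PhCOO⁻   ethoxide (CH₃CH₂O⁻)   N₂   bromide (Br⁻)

methyl carbanion (CH₃⁻) < ethoxide (CH₃CH₂O⁻) < PhCOO⁻ < dihydrogen phosphate < NO₃⁻ < bromide (Br⁻) < N₂

Leaving-group ability tracks the stability of the departed species; conjugate-acid pKₐ is the usual yardstick (lower pKₐ → better LG).
N₂: no meaningful conjugate acid; N₂ departs as an exceptionally stable neutral molecule
bromide (Br⁻): pKₐ(HBr) ≈ -9 — weak base; good leaving group
NO₃⁻: pKₐ(HNO₃) ≈ -1.3 — resonance-delocalised over three oxygens
dihydrogen phosphate: pKₐ(H₃PO₄) ≈ 2.1 — moderate base; biological leaving group after further activation
PhCOO⁻: pKₐ(C₆H₅COOH) ≈ 4.2
ethoxide (CH₃CH₂O⁻): pKₐ(CH₃CH₂OH) ≈ 16
methyl carbanion (CH₃⁻): pKₐ(CH₄) ≈ 48 — unstabilised carbanion; the worst conceivable leaving group
Reversing gives the worst-to-best order requested.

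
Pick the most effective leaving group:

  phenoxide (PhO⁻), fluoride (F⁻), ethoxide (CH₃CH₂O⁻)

fluoride (F⁻)

A good leaving group is a weak base: the lower the pKₐ of its conjugate acid, the more readily it departs.
fluoride (F⁻): pKₐ(HF) ≈ 3.2
phenoxide (PhO⁻): pKₐ(C₆H₅OH (phenol)) ≈ 10
ethoxide (CH₃CH₂O⁻): pKₐ(CH₃CH₂OH) ≈ 16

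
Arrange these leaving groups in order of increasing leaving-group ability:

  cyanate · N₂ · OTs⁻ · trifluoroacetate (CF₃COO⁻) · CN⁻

CN⁻ < cyanate < trifluoroacetate (CF₃COO⁻) < OTs⁻ < N₂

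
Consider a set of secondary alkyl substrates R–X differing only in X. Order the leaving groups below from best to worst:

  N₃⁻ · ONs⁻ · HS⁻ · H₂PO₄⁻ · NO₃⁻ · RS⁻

ONs⁻ > NO₃⁻ > H₂PO₄⁻ > N₃⁻ > HS⁻ > RS⁻

The more stable X⁻ (or X) is on its own — i.e. the weaker a base it is — the better a leaving group it makes.
ONs⁻: pKₐ(p-O₂NC₆H₄SO₃H) ≈ -3.5
NO₃⁻: pKₐ(HNO₃) ≈ -1.3 — resonance-delocalised over three oxygens
H₂PO₄⁻: pKₐ(H₃PO₄) ≈ 2.1 — moderate base; biological leaving group after further activation
N₃⁻: pKₐ(HN₃) ≈ 4.7
HS⁻: pKₐ(H₂S) ≈ 7 — larger and more polarisable than the oxygen analogue
RS⁻: pKₐ(RSH (a thiol)) ≈ 10.5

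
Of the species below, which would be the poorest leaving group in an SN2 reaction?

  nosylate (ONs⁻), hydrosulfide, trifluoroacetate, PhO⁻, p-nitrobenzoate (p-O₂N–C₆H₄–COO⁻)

Rank by basicity of the departing species: weakest base leaves most easily.
nosylate (ONs⁻): pKₐ(p-O₂NC₆H₄SO₃H) ≈ -3.5
trifluoroacetate: pKₐ(CF₃COOH) ≈ 0.2
p-nitrobenzoate (p-O₂N–C₆H₄–COO⁻): pKₐ(p-nitrobenzoic acid) ≈ 3.4
hydrosulfide: pKₐ(H₂S) ≈ 7
PhO⁻: pKₐ(C₆H₅OH (phenol)) ≈ 10

PhO⁻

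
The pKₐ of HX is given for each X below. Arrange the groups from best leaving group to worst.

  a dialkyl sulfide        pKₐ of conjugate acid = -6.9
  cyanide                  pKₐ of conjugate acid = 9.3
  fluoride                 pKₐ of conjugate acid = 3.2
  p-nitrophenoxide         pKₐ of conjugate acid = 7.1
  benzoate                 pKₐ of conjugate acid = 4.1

a dialkyl sulfide > fluoride > benzoate > p-nitrophenoxide > cyanide

Lower conjugate-acid pKₐ ⇒ weaker base ⇒ better leaving group.
Sorting by the given values: a dialkyl sulfide (-6.9), fluoride (3.2), benzoate (4.1), p-nitrophenoxide (7.1), cyanide (9.3).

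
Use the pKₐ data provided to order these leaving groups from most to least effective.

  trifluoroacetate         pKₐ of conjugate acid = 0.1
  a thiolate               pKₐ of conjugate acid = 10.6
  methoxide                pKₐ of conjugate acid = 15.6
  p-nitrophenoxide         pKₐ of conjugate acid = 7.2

trifluoroacetate > p-nitrophenoxide > a thiolate > methoxide

Lower conjugate-acid pKₐ ⇒ weaker base ⇒ better leaving group.
Sorting by the given values: trifluoroacetate (0.1), p-nitrophenoxide (7.2), a thiolate (10.6), methoxide (15.6).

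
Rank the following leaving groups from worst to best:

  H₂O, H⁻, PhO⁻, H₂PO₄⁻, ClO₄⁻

Rank by basicity of the departing species: weakest base leaves most easily.
ClO₄⁻: pKₐ(HClO₄) ≈ -10 — extremely weak base; rarely used for safety reasons
H₂O: pKₐ(H₃O⁺) ≈ -1.7 — neutral; leaves from a protonated alcohol (R–OH₂⁺)
H₂PO₄⁻: pKₐ(H₃PO₄) ≈ 2.1
PhO⁻: pKₐ(C₆H₅OH (phenol)) ≈ 10 — resonance into the ring helps, but still a poor LG
H⁻: pKₐ(H₂) ≈ 36 — extremely strong base; leaves only in special hydride-transfer contexts
Reversing gives the worst-to-best order requested.

H⁻ < PhO⁻ < H₂PO₄⁻ < H₂O < ClO₄⁻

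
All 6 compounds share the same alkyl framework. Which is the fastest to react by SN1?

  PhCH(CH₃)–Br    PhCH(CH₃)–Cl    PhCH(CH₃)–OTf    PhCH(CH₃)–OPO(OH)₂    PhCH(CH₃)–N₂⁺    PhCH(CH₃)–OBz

Same R in every case — rank the leaving groups.
Leaving-group ability tracks the stability of the departed species; conjugate-acid pKₐ is the usual yardstick (lower pKₐ → better LG).
PhCH(CH₃)–N₂⁺ loses N₂: no meaningful conjugate acid; N₂ departs as an exceptionally stable neutral molecule
PhCH(CH₃)–OTf loses OTf⁻: pKₐ(CF₃SO₃H (triflic acid)) ≈ -14
PhCH(CH₃)–Br loses Br⁻: pKₐ(HBr) ≈ -9
PhCH(CH₃)–Cl loses Cl⁻: pKₐ(HCl) ≈ -7
PhCH(CH₃)–OPO(OH)₂ loses H₂PO₄⁻: pKₐ(H₃PO₄) ≈ 2.1
PhCH(CH₃)–OBz loses PhCOO⁻: pKₐ(C₆H₅COOH) ≈ 4.2

PhCH(CH₃)–N₂⁺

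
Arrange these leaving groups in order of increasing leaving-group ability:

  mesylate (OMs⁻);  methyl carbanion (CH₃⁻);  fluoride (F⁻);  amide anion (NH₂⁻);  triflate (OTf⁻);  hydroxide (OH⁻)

methyl carbanion (CH₃⁻) < amide anion (NH₂⁻) < hydroxide (OH⁻) < fluoride (F⁻) < mesylate (OMs⁻) < triflate (OTf⁻)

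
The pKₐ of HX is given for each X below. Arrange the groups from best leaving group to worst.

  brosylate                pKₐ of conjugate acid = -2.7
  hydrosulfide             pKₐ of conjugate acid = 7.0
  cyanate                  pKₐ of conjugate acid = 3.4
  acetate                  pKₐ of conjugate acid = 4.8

Lower conjugate-acid pKₐ ⇒ weaker base ⇒ better leaving group.
Sorting by the given values: brosylate (-2.7), cyanate (3.4), acetate (4.8), hydrosulfide (7.0).

brosylate > cyanate > acetate > hydrosulfide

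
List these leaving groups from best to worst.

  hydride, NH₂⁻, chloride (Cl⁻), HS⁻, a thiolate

The more stable X⁻ (or X) is on its own — i.e. the weaker a base it is — the better a leaving group it makes.
chloride (Cl⁻): pKₐ(HCl) ≈ -7 — moderately weak base
HS⁻: pKₐ(H₂S) ≈ 7 — larger and more polarisable than the oxygen analogue
a thiolate: pKₐ(RSH (a thiol)) ≈ 10.5 — moderately basic; rarely leaves without activation
hydride: pKₐ(H₂) ≈ 36 — extremely strong base; leaves only in special hydride-transfer contexts
NH₂⁻: pKₐ(NH₃) ≈ 38

chloride (Cl⁻) > HS⁻ > a thiolate > hydride > NH₂⁻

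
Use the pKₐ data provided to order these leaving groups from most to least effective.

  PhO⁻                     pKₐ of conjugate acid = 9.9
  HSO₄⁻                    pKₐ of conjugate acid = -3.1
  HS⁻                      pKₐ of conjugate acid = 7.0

Lower conjugate-acid pKₐ ⇒ weaker base ⇒ better leaving group.
Sorting by the given values: HSO₄⁻ (-3.1), HS⁻ (7.0), PhO⁻ (9.9).

HSO₄⁻ > HS⁻ > PhO⁻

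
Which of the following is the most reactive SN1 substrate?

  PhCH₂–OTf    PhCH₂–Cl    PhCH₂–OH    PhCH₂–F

PhCH₂–OTf

The skeletons are identical, so relative rate is governed entirely by leaving-group ability.
Leaving-group ability tracks the stability of the departed species; conjugate-acid pKₐ is the usual yardstick (lower pKₐ → better LG).
PhCH₂–OTf loses OTf⁻: pKₐ(CF₃SO₃H (triflic acid)) ≈ -14
PhCH₂–Cl loses Cl⁻: pKₐ(HCl) ≈ -7
PhCH₂–F loses F⁻: pKₐ(HF) ≈ 3.2
PhCH₂–OH loses OH⁻: pKₐ(H₂O) ≈ 15.7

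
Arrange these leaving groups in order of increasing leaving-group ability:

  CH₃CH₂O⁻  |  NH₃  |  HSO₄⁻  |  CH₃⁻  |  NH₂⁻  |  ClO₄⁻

CH₃⁻ < NH₂⁻ < CH₃CH₂O⁻ < NH₃ < HSO₄⁻ < ClO₄⁻

The more stable X⁻ (or X) is on its own — i.e. the weaker a base it is — the better a leaving group it makes.
ClO₄⁻: pKₐ(HClO₄) ≈ -10
HSO₄⁻: pKₐ(H₂SO₄) ≈ -3
NH₃: pKₐ(NH₄⁺) ≈ 9.2
CH₃CH₂O⁻: pKₐ(CH₃CH₂OH) ≈ 16
NH₂⁻: pKₐ(NH₃) ≈ 38
CH₃⁻: pKₐ(CH₄) ≈ 48
The question asks for worst first, so the sequence is read in increasing leaving-group ability.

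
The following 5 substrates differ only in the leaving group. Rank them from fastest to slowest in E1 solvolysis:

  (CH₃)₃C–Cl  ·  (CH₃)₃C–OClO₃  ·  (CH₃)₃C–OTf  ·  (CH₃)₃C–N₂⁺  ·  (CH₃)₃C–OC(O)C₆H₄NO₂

Identical carbon frameworks mean the comparison reduces to leaving-group quality.
Rank by basicity of the departing species: weakest base leaves most easily.
(CH₃)₃C–N₂⁺ loses N₂: no meaningful conjugate acid; N₂ departs as an exceptionally stable neutral molecule
(CH₃)₃C–OTf loses OTf⁻: pKₐ(CF₃SO₃H (triflic acid)) ≈ -14
(CH₃)₃C–OClO₃ loses ClO₄⁻: pKₐ(HClO₄) ≈ -10
(CH₃)₃C–Cl loses Cl⁻: pKₐ(HCl) ≈ -7
(CH₃)₃C–OC(O)C₆H₄NO₂ loses p-O₂N–C₆H₄–COO⁻: pKₐ(p-nitrobenzoic acid) ≈ 3.4

(CH₃)₃C–N₂⁺ > (CH₃)₃C–OTf > (CH₃)₃C–OClO₃ > (CH₃)₃C–Cl > (CH₃)₃C–OC(O)C₆H₄NO₂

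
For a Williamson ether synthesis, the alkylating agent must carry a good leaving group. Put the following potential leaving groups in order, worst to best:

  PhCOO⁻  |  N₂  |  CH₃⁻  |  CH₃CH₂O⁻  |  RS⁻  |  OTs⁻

N₂: no meaningful conjugate acid; N₂ departs as an exceptionally stable neutral molecule
OTs⁻: pKₐ(p-CH₃C₆H₄SO₃H (TsOH)) ≈ -2.8 — resonance-delocalised arenesulfonate
PhCOO⁻: pKₐ(C₆H₅COOH) ≈ 4.2
RS⁻: pKₐ(RSH (a thiol)) ≈ 10.5
CH₃CH₂O⁻: pKₐ(CH₃CH₂OH) ≈ 16
CH₃⁻: pKₐ(CH₄) ≈ 48 — unstabilised carbanion; the worst conceivable leaving group
Listed from poorest to best leaving group as asked.

CH₃⁻ < CH₃CH₂O⁻ < RS⁻ < PhCOO⁻ < OTs⁻ < N₂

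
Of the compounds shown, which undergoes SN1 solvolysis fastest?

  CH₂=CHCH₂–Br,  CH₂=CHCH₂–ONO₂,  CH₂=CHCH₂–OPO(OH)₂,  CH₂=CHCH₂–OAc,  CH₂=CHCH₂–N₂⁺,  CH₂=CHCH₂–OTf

With the same alkyl group throughout, only the leaving group differentiates the rates.
A good leaving group is a weak base: the lower the pKₐ of its conjugate acid, the more readily it departs.
CH₂=CHCH₂–N₂⁺ loses N₂: no meaningful conjugate acid; N₂ departs as an exceptionally stable neutral molecule
CH₂=CHCH₂–OTf loses OTf⁻: pKₐ(CF₃SO₃H (triflic acid)) ≈ -14
CH₂=CHCH₂–Br loses Br⁻: pKₐ(HBr) ≈ -9
CH₂=CHCH₂–ONO₂ loses NO₃⁻: pKₐ(HNO₃) ≈ -1.3
CH₂=CHCH₂–OPO(OH)₂ loses H₂PO₄⁻: pKₐ(H₃PO₄) ≈ 2.1
CH₂=CHCH₂–OAc loses AcO⁻: pKₐ(CH₃COOH) ≈ 4.8

CH₂=CHCH₂–N₂⁺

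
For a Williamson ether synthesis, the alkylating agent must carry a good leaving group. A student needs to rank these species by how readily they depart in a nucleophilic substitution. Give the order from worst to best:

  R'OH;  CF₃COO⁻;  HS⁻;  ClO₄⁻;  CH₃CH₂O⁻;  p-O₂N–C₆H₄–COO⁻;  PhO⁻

Rank by basicity of the departing species: weakest base leaves most easily.
ClO₄⁻: pKₐ(HClO₄) ≈ -10
R'OH: pKₐ(R'OH₂⁺) ≈ -2.4
CF₃COO⁻: pKₐ(CF₃COOH) ≈ 0.2
p-O₂N–C₆H₄–COO⁻: pKₐ(p-nitrobenzoic acid) ≈ 3.4
HS⁻: pKₐ(H₂S) ≈ 7
PhO⁻: pKₐ(C₆H₅OH (phenol)) ≈ 10
CH₃CH₂O⁻: pKₐ(CH₃CH₂OH) ≈ 16
The question asks for worst first, so the sequence is read in increasing leaving-group ability.

CH₃CH₂O⁻ < PhO⁻ < HS⁻ < p-O₂N–C₆H₄–COO⁻ < CF₃COO⁻ < R'OH < ClO₄⁻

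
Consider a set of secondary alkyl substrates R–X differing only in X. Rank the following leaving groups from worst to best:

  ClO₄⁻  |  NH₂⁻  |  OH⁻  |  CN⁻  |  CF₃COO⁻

Leaving-group ability tracks the stability of the departed species; conjugate-acid pKₐ is the usual yardstick (lower pKₐ → better LG).
ClO₄⁻: pKₐ(HClO₄) ≈ -10
CF₃COO⁻: pKₐ(CF₃COOH) ≈ 0.2
CN⁻: pKₐ(HCN) ≈ 9.2
OH⁻: pKₐ(H₂O) ≈ 15.7
NH₂⁻: pKₐ(NH₃) ≈ 38
The question asks for worst first, so the sequence is read in increasing leaving-group ability.

NH₂⁻ < OH⁻ < CN⁻ < CF₃COO⁻ < ClO₄⁻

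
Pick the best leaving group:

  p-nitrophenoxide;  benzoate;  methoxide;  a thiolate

Leaving-group ability tracks the stability of the departed species; conjugate-acid pKₐ is the usual yardstick (lower pKₐ → better LG).
benzoate: pKₐ(C₆H₅COOH) ≈ 4.2
p-nitrophenoxide: pKₐ(p-nitrophenol) ≈ 7.2
a thiolate: pKₐ(RSH (a thiol)) ≈ 10.5
methoxide: pKₐ(CH₃OH) ≈ 15.5

benzoate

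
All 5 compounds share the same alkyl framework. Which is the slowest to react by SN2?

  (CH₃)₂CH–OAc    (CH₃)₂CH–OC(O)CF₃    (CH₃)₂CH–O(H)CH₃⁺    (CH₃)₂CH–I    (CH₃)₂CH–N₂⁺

(CH₃)₂CH–OAc

Same R in every case — rank the leaving groups.
The more stable X⁻ (or X) is on its own — i.e. the weaker a base it is — the better a leaving group it makes.
(CH₃)₂CH–N₂⁺ loses N₂: no meaningful conjugate acid; N₂ departs as an exceptionally stable neutral molecule
(CH₃)₂CH–I loses I⁻: pKₐ(HI) ≈ -10
(CH₃)₂CH–O(H)CH₃⁺ loses R'OH: pKₐ(R'OH₂⁺) ≈ -2.4
(CH₃)₂CH–OC(O)CF₃ loses CF₃COO⁻: pKₐ(CF₃COOH) ≈ 0.2
(CH₃)₂CH–OAc loses AcO⁻: pKₐ(CH₃COOH) ≈ 4.8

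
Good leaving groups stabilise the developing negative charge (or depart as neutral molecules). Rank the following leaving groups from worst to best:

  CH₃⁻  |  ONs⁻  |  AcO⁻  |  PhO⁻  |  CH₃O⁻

The more stable X⁻ (or X) is on its own — i.e. the weaker a base it is — the better a leaving group it makes.
ONs⁻: pKₐ(p-O₂NC₆H₄SO₃H) ≈ -3.5 — p-nitro group further stabilises the sulfonate
AcO⁻: pKₐ(CH₃COOH) ≈ 4.8
PhO⁻: pKₐ(C₆H₅OH (phenol)) ≈ 10 — resonance into the ring helps, but still a poor LG
CH₃O⁻: pKₐ(CH₃OH) ≈ 15.5 — strong base; alkoxides do not leave unassisted
CH₃⁻: pKₐ(CH₄) ≈ 48 — unstabilised carbanion; the worst conceivable leaving group
The question asks for worst first, so the sequence is read in increasing leaving-group ability.

CH₃⁻ < CH₃O⁻ < PhO⁻ < AcO⁻ < ONs⁻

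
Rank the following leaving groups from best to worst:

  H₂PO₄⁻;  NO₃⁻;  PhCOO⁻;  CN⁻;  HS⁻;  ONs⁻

The more stable X⁻ (or X) is on its own — i.e. the weaker a base it is — the better a leaving group it makes.
ONs⁻: pKₐ(p-O₂NC₆H₄SO₃H) ≈ -3.5
NO₃⁻: pKₐ(HNO₃) ≈ -1.3
H₂PO₄⁻: pKₐ(H₃PO₄) ≈ 2.1
PhCOO⁻: pKₐ(C₆H₅COOH) ≈ 4.2 — aryl carboxylate
HS⁻: pKₐ(H₂S) ≈ 7 — larger and more polarisable than the oxygen analogue
CN⁻: pKₐ(HCN) ≈ 9.2

ONs⁻ > NO₃⁻ > H₂PO₄⁻ > PhCOO⁻ > HS⁻ > CN⁻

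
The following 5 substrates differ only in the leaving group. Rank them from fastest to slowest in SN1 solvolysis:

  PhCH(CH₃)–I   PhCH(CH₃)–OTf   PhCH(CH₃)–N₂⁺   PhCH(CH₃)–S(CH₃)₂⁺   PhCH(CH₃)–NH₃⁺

The skeletons are identical, so relative rate is governed entirely by leaving-group ability.
Leaving-group ability tracks the stability of the departed species; conjugate-acid pKₐ is the usual yardstick (lower pKₐ → better LG).
PhCH(CH₃)–N₂⁺ loses N₂: no meaningful conjugate acid; N₂ departs as an exceptionally stable neutral molecule
PhCH(CH₃)–OTf loses OTf⁻: pKₐ(CF₃SO₃H (triflic acid)) ≈ -14
PhCH(CH₃)–I loses I⁻: pKₐ(HI) ≈ -10
PhCH(CH₃)–S(CH₃)₂⁺ loses SR'₂: pKₐ(R'₂SH⁺) ≈ -7
PhCH(CH₃)–NH₃⁺ loses NH₃: pKₐ(NH₄⁺) ≈ 9.2

PhCH(CH₃)–N₂⁺ > PhCH(CH₃)–OTf > PhCH(CH₃)–I > PhCH(CH₃)–S(CH₃)₂⁺ > PhCH(CH₃)–NH₃⁺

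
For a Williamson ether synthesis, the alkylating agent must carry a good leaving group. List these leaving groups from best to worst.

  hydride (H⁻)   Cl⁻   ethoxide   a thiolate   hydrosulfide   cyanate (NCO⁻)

Cl⁻ > cyanate (NCO⁻) > hydrosulfide > a thiolate > ethoxide > hydride (H⁻)

The more stable X⁻ (or X) is on its own — i.e. the weaker a base it is — the better a leaving group it makes.
Cl⁻: pKₐ(HCl) ≈ -7
cyanate (NCO⁻): pKₐ(HOCN) ≈ 3.5
hydrosulfide: pKₐ(H₂S) ≈ 7
a thiolate: pKₐ(RSH (a thiol)) ≈ 10.5
ethoxide: pKₐ(CH₃CH₂OH) ≈ 16
hydride (H⁻): pKₐ(H₂) ≈ 36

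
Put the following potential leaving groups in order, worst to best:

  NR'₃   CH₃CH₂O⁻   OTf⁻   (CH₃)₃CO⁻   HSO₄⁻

The more stable X⁻ (or X) is on its own — i.e. the weaker a base it is — the better a leaving group it makes.
OTf⁻: pKₐ(CF₃SO₃H (triflic acid)) ≈ -14
HSO₄⁻: pKₐ(H₂SO₄) ≈ -3
NR'₃: pKₐ(R'₃NH⁺) ≈ 10.7 — neutral but still a fairly strong base; Hofmann-elimination LG
CH₃CH₂O⁻: pKₐ(CH₃CH₂OH) ≈ 16 — strong base; alkoxides do not leave unassisted
(CH₃)₃CO⁻: pKₐ(t-BuOH) ≈ 18 — bulky, strongly basic alkoxide
Listed from poorest to best leaving group as asked.

(CH₃)₃CO⁻ < CH₃CH₂O⁻ < NR'₃ < HSO₄⁻ < OTf⁻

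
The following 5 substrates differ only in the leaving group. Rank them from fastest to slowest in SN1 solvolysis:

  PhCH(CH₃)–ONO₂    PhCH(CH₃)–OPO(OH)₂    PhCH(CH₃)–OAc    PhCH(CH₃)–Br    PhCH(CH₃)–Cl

PhCH(CH₃)–Br > PhCH(CH₃)–Cl > PhCH(CH₃)–ONO₂ > PhCH(CH₃)–OPO(OH)₂ > PhCH(CH₃)–OAc

The skeletons are identical, so relative rate is governed entirely by leaving-group ability.
The more stable X⁻ (or X) is on its own — i.e. the weaker a base it is — the better a leaving group it makes.
PhCH(CH₃)–Br loses Br⁻: pKₐ(HBr) ≈ -9
PhCH(CH₃)–Cl loses Cl⁻: pKₐ(HCl) ≈ -7
PhCH(CH₃)–ONO₂ loses NO₃⁻: pKₐ(HNO₃) ≈ -1.3
PhCH(CH₃)–OPO(OH)₂ loses H₂PO₄⁻: pKₐ(H₃PO₄) ≈ 2.1
PhCH(CH₃)–OAc loses AcO⁻: pKₐ(CH₃COOH) ≈ 4.8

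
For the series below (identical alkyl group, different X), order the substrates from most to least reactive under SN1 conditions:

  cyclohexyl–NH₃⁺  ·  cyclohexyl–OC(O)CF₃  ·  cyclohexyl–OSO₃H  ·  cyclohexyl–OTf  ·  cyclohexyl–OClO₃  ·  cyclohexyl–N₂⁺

With the same alkyl group throughout, only the leaving group differentiates the rates.
Rank by basicity of the departing species: weakest base leaves most easily.
cyclohexyl–N₂⁺ loses N₂: no meaningful conjugate acid; N₂ departs as an exceptionally stable neutral molecule
cyclohexyl–OTf loses OTf⁻: pKₐ(CF₃SO₃H (triflic acid)) ≈ -14
cyclohexyl–OClO₃ loses ClO₄⁻: pKₐ(HClO₄) ≈ -10
cyclohexyl–OSO₃H loses HSO₄⁻: pKₐ(H₂SO₄) ≈ -3
cyclohexyl–OC(O)CF₃ loses CF₃COO⁻: pKₐ(CF₃COOH) ≈ 0.2
cyclohexyl–NH₃⁺ loses NH₃: pKₐ(NH₄⁺) ≈ 9.2

cyclohexyl–N₂⁺ > cyclohexyl–OTf > cyclohexyl–OClO₃ > cyclohexyl–OSO₃H > cyclohexyl–OC(O)CF₃ > cyclohexyl–NH₃⁺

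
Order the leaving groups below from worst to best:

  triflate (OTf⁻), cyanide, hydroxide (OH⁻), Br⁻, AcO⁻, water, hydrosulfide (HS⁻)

triflate (OTf⁻): pKₐ(CF₃SO₃H (triflic acid)) ≈ -14
Br⁻: pKₐ(HBr) ≈ -9
water: pKₐ(H₃O⁺) ≈ -1.7
AcO⁻: pKₐ(CH₃COOH) ≈ 4.8
hydrosulfide (HS⁻): pKₐ(H₂S) ≈ 7
cyanide: pKₐ(HCN) ≈ 9.2
hydroxide (OH⁻): pKₐ(H₂O) ≈ 15.7
The question asks for worst first, so the sequence is read in increasing leaving-group ability.

hydroxide (OH⁻) < cyanide < hydrosulfide (HS⁻) < AcO⁻ < water < Br⁻ < triflate (OTf⁻)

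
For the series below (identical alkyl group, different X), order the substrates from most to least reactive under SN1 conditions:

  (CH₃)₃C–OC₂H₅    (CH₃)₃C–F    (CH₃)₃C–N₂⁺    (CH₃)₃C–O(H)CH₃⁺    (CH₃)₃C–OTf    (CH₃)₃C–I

With the same alkyl group throughout, only the leaving group differentiates the rates.
A good leaving group is a weak base: the lower the pKₐ of its conjugate acid, the more readily it departs.
(CH₃)₃C–N₂⁺ loses N₂: no meaningful conjugate acid; N₂ departs as an exceptionally stable neutral molecule
(CH₃)₃C–OTf loses OTf⁻: pKₐ(CF₃SO₃H (triflic acid)) ≈ -14
(CH₃)₃C–I loses I⁻: pKₐ(HI) ≈ -10
(CH₃)₃C–O(H)CH₃⁺ loses R'OH: pKₐ(R'OH₂⁺) ≈ -2.4
(CH₃)₃C–F loses F⁻: pKₐ(HF) ≈ 3.2
(CH₃)₃C–OC₂H₅ loses CH₃CH₂O⁻: pKₐ(CH₃CH₂OH) ≈ 16

(CH₃)₃C–N₂⁺ > (CH₃)₃C–OTf > (CH₃)₃C–I > (CH₃)₃C–O(H)CH₃⁺ > (CH₃)₃C–F > (CH₃)₃C–OC₂H₅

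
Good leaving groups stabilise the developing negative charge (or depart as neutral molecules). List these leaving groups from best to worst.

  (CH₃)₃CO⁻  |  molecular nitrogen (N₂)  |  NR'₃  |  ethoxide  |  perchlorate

molecular nitrogen (N₂) > perchlorate > NR'₃ > ethoxide > (CH₃)₃CO⁻

A good leaving group is a weak base: the lower the pKₐ of its conjugate acid, the more readily it departs.
molecular nitrogen (N₂): no meaningful conjugate acid; N₂ departs as an exceptionally stable neutral molecule
perchlorate: pKₐ(HClO₄) ≈ -10
NR'₃: pKₐ(R'₃NH⁺) ≈ 10.7
ethoxide: pKₐ(CH₃CH₂OH) ≈ 16
(CH₃)₃CO⁻: pKₐ(t-BuOH) ≈ 18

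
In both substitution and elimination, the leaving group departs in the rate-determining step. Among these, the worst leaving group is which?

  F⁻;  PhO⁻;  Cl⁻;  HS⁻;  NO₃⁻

The more stable X⁻ (or X) is on its own — i.e. the weaker a base it is — the better a leaving group it makes.
Cl⁻: pKₐ(HCl) ≈ -7
NO₃⁻: pKₐ(HNO₃) ≈ -1.3
F⁻: pKₐ(HF) ≈ 3.2
HS⁻: pKₐ(H₂S) ≈ 7
PhO⁻: pKₐ(C₆H₅OH (phenol)) ≈ 10

PhO⁻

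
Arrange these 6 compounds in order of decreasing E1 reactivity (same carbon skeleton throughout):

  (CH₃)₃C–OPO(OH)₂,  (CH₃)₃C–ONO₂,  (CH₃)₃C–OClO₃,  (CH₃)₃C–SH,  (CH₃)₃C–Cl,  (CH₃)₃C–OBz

The skeletons are identical, so relative rate is governed entirely by leaving-group ability.
A good leaving group is a weak base: the lower the pKₐ of its conjugate acid, the more readily it departs.
(CH₃)₃C–OClO₃ loses ClO₄⁻: pKₐ(HClO₄) ≈ -10
(CH₃)₃C–Cl loses Cl⁻: pKₐ(HCl) ≈ -7
(CH₃)₃C–ONO₂ loses NO₃⁻: pKₐ(HNO₃) ≈ -1.3
(CH₃)₃C–OPO(OH)₂ loses H₂PO₄⁻: pKₐ(H₃PO₄) ≈ 2.1
(CH₃)₃C–OBz loses PhCOO⁻: pKₐ(C₆H₅COOH) ≈ 4.2
(CH₃)₃C–SH loses HS⁻: pKₐ(H₂S) ≈ 7

(CH₃)₃C–OClO₃ > (CH₃)₃C–Cl > (CH₃)₃C–ONO₂ > (CH₃)₃C–OPO(OH)₂ > (CH₃)₃C–OBz > (CH₃)₃C–SH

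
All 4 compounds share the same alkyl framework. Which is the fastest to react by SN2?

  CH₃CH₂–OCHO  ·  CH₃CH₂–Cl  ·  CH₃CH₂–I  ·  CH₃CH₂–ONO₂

Same R in every case — rank the leaving groups.
Leaving-group ability tracks the stability of the departed species; conjugate-acid pKₐ is the usual yardstick (lower pKₐ → better LG).
CH₃CH₂–I loses I⁻: pKₐ(HI) ≈ -10
CH₃CH₂–Cl loses Cl⁻: pKₐ(HCl) ≈ -7
CH₃CH₂–ONO₂ loses NO₃⁻: pKₐ(HNO₃) ≈ -1.3
CH₃CH₂–OCHO loses HCOO⁻: pKₐ(HCOOH) ≈ 3.8

CH₃CH₂–I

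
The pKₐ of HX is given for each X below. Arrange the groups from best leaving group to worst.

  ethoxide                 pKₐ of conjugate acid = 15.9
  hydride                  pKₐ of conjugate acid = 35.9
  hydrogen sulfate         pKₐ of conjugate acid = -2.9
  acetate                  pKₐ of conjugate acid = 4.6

hydrogen sulfate > acetate > ethoxide > hydride

Lower conjugate-acid pKₐ ⇒ weaker base ⇒ better leaving group.
Sorting by the given values: hydrogen sulfate (-2.9), acetate (4.6), ethoxide (15.9), hydride (35.9).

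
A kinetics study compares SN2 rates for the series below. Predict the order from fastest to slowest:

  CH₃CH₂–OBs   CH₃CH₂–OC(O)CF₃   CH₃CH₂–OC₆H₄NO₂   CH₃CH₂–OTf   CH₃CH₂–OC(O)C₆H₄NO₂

With the same alkyl group throughout, only the leaving group differentiates the rates.
Rank by basicity of the departing species: weakest base leaves most easily.
CH₃CH₂–OTf loses OTf⁻: pKₐ(CF₃SO₃H (triflic acid)) ≈ -14
CH₃CH₂–OBs loses OBs⁻: pKₐ(p-BrC₆H₄SO₃H) ≈ -2.8
CH₃CH₂–OC(O)CF₃ loses CF₃COO⁻: pKₐ(CF₃COOH) ≈ 0.2
CH₃CH₂–OC(O)C₆H₄NO₂ loses p-O₂N–C₆H₄–COO⁻: pKₐ(p-nitrobenzoic acid) ≈ 3.4
CH₃CH₂–OC₆H₄NO₂ loses p-O₂N–C₆H₄–O⁻: pKₐ(p-nitrophenol) ≈ 7.2

CH₃CH₂–OTf > CH₃CH₂–OBs > CH₃CH₂–OC(O)CF₃ > CH₃CH₂–OC(O)C₆H₄NO₂ > CH₃CH₂–OC₆H₄NO₂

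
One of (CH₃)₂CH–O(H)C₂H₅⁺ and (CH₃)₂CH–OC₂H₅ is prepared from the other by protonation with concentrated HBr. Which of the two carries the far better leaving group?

From (CH₃)₂CH–OC₂H₅ the departing group would be CH₃CH₂O⁻ (pKₐ(CH₃CH₂OH) ≈ 16). Strong base; alkoxides do not leave unassisted.
From (CH₃)₂CH–O(H)C₂H₅⁺ the leaving group is R'OH (pKₐ(R'OH₂⁺) ≈ -2.4). Neutral; leaves from a protonated ether (an oxonium ion, R–O(H)R'⁺).
Protonation with concentrated HBr works by allowing neutral ethanol, rather than ethoxide, to depart, making (CH₃)₂CH–O(H)C₂H₅⁺ enormously more reactive.

(CH₃)₂CH–O(H)C₂H₅⁺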